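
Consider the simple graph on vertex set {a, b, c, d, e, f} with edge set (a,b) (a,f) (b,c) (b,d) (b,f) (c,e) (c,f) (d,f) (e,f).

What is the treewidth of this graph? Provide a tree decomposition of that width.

Treewidth 2.
One optimal decomposition is:
Bags: B1 = {b, c, f}  B2 = {b, d, f}  B3 = {c, e, f}  B4 = {a, b, f}
Tree: B1–B2, B1–B3, B1–B4

Each bag holds 3 vertices, so the decomposition has width 2, which upper-bounds the treewidth. On the other hand G contains the 3-clique {c, e, f}. A clique must lie in a single bag of any decomposition, so no decomposition can have width below 2. The upper and lower bounds meet at 2, so that is the treewidth.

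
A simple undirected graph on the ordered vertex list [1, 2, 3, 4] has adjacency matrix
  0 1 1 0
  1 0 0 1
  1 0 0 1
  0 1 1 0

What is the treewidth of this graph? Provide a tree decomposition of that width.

The largest bag has 3 vertices, giving width 2; this decomposition certifies tw(G) ≤ 2. For the lower bound, G contains the cycle 2–1–3–4–2, so G is not a forest; only forests have treewidth ≤ 1, hence tw(G) ≥ 2. The upper and lower bounds meet at 2, so that is the treewidth.

Treewidth 2.
Bags: B1 = {1, 2, 3}  B2 = {2, 3, 4}
Tree: B1–B2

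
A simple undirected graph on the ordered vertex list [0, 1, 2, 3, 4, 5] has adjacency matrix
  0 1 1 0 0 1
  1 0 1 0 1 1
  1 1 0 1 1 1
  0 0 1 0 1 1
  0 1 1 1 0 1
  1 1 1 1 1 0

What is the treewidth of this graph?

A width-3 tree decomposition is:
Bags: B1 = {0, 1, 2, 5}  B2 = {1, 2, 4, 5}  B3 = {2, 3, 4, 5}
Tree: B1–B2, B2–B3
The largest bag has 4 vertices, giving width 3; this decomposition certifies tw(G) ≤ 3. Conversely, {0, 1, 2, 5} is a clique of size 4, and the vertices of any clique must share a bag in every tree decomposition; so some bag has ≥ 4 vertices and tw(G) ≥ 3. Therefore the treewidth is 3.

3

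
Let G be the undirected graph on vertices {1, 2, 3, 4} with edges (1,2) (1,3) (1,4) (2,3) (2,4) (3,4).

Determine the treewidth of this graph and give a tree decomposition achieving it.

A single bag containing all 4 vertices is trivially a valid decomposition of width 3. Conversely, {1, 2, 3, 4} is a clique of size 4, and the vertices of any clique must share a bag in every tree decomposition; so some bag has ≥ 4 vertices and tw(G) ≥ 3. Hence tw(G) = 3 exactly.

Treewidth 3.
Bags: B1 = {1, 2, 3, 4}
Tree: (single bag)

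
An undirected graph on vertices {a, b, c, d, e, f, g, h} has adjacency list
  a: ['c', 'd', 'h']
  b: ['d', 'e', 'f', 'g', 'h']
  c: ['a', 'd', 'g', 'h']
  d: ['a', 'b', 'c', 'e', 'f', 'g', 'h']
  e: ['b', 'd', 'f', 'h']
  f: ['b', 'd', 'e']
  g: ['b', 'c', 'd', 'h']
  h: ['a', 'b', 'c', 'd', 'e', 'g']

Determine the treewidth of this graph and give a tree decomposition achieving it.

Treewidth 3.
Bags: B1 = {b, d, g, h}  B2 = {b, d, e, h}  B3 = {c, d, g, h}  B4 = {b, d, e, f}  B5 = {a, c, d, h}
Tree: B1–B2, B1–B3, B2–B4, B3–B5

Every bag has size at most 4, so the width is 4 − 1 = 3 and tw(G) ≤ 3. On the other hand G contains the 4-clique {c, d, g, h}. A clique must lie in a single bag of any decomposition, so no decomposition can have width below 3. Hence tw(G) = 3 exactly.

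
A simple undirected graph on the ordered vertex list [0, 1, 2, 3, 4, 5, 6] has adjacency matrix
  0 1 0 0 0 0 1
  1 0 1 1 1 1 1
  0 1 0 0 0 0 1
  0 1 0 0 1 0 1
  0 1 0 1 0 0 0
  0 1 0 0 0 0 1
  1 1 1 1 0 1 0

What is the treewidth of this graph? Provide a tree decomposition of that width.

Treewidth 2.
One such decomposition:
Bags: B1 = {1, 5, 6}  B2 = {1, 2, 6}  B3 = {0, 1, 6}  B4 = {1, 3, 6}  B5 = {1, 3, 4}
Tree: B1–B2, B1–B3, B1–B4, B4–B5

Each bag holds 3 vertices, so the decomposition has width 2, which upper-bounds the treewidth. For the lower bound, the 3 vertices {1, 3, 4} are pairwise adjacent, and any tree decomposition puts a clique entirely inside one bag — forcing width ≥ 2. Therefore the treewidth is 2.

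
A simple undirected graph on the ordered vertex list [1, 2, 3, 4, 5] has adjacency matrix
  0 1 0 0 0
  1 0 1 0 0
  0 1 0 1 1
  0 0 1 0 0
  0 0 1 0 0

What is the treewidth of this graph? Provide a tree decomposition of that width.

Each bag holds 2 vertices, so the decomposition has width 1, which upper-bounds the treewidth. Since G has at least one edge (e.g. 3–2), it is not an edgeless graph, so tw(G) ≥ 1. Therefore the treewidth is 1.

Treewidth 1.
Bags: B1 = {2, 3}  B2 = {1, 2}  B3 = {3, 5}  B4 = {3, 4}
Tree: B1–B2, B1–B3, B3–B4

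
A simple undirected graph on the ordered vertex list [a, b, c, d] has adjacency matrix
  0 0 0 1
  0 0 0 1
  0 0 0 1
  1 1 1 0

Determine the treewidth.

A width-1 tree decomposition is:
Bags: B1 = {c, d}  B2 = {b, d}  B3 = {a, d}
Tree: B1–B2, B1–B3
Each bag holds 2 vertices, so the decomposition has width 1, which upper-bounds the treewidth. Any graph with an edge has treewidth ≥ 1, and G has the edge d–c. Therefore the treewidth is 1.

1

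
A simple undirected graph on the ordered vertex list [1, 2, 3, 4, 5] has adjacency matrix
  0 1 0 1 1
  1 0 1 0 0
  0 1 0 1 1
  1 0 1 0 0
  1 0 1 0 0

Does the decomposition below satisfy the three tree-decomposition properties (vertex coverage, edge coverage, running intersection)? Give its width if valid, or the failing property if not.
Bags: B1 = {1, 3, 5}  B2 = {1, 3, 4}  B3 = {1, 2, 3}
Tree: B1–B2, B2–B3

Yes; width 2.

Every vertex of G appears in some bag (union = {1, 2, 3, 4, 5}); every edge is covered by a bag; and for each vertex v the set of bags containing v is connected in the bag tree. The decomposition is therefore valid. The largest bag has 3 vertices, so the width is 2.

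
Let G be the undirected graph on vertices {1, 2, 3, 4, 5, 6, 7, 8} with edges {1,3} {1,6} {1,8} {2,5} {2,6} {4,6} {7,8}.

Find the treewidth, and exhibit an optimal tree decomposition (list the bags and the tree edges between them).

The largest bag has 2 vertices, giving width 1; this decomposition certifies tw(G) ≤ 1. Since G has at least one edge (e.g. 4–6), it is not an edgeless graph, so tw(G) ≥ 1. The upper and lower bounds meet at 1, so that is the treewidth.

Treewidth 1.
One optimal decomposition is:
Bags: B1 = {4, 6}  B2 = {2, 6}  B3 = {1, 6}  B4 = {1, 3}  B5 = {1, 8}  B6 = {2, 5}  B7 = {7, 8}
Tree: B1–B2, B1–B3, B3–B4, B4–B5, B2–B6, B5–B7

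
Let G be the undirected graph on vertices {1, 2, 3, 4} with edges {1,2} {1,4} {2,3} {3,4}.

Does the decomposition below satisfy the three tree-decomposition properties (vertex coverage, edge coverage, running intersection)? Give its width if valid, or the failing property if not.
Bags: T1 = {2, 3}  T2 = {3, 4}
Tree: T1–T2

No — vertex 1 appears in no bag.

A tree decomposition must satisfy three properties: every vertex lies in some bag; for every edge, both endpoints lie together in some bag; and for every vertex, the bags containing it form a connected subtree. Here vertex 1 appears in no bag, so the decomposition is invalid.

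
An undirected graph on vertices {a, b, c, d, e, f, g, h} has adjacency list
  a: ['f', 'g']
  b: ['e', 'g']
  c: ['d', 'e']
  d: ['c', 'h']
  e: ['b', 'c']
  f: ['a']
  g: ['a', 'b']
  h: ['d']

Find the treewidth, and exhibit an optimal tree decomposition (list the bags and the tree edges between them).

Treewidth 1.
One optimal decomposition is:
Bags: B1 = {a, f}  B2 = {a, g}  B3 = {b, g}  B4 = {b, e}  B5 = {c, e}  B6 = {c, d}  B7 = {d, h}
Tree: B1–B2, B2–B3, B3–B4, B4–B5, B5–B6, B6–B7

Each bag holds 2 vertices, so the decomposition has width 1, which upper-bounds the treewidth. Any graph with an edge has treewidth ≥ 1, and G has the edge f–a. Combining the bounds, tw(G) = 1.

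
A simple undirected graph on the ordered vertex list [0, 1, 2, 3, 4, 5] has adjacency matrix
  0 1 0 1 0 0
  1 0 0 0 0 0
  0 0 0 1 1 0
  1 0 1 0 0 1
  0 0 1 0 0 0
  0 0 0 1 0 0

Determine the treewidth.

1

A width-1 tree decomposition is:
Bags: B1 = {2, 3}  B2 = {2, 4}  B3 = {0, 3}  B4 = {3, 5}  B5 = {0, 1}
Tree: B1–B2, B1–B3, B3–B4, B3–B5
The largest bag has 2 vertices, giving width 1; this decomposition certifies tw(G) ≤ 1. Since G has at least one edge (e.g. 3–2), it is not an edgeless graph, so tw(G) ≥ 1. The upper and lower bounds meet at 1, so that is the treewidth.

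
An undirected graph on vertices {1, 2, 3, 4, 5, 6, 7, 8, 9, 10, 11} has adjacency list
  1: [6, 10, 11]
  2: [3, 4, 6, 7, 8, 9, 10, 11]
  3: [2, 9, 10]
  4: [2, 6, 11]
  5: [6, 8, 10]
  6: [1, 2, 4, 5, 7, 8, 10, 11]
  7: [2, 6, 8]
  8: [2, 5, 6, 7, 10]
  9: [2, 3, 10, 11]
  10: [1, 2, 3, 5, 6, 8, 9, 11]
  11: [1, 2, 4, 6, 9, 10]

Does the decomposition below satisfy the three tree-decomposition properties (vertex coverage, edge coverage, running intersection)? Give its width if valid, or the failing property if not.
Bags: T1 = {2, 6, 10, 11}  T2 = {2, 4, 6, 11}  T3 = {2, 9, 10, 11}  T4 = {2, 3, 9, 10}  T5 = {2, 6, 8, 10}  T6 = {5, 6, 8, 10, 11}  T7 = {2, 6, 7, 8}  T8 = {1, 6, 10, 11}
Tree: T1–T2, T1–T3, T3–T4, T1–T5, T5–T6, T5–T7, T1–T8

No — bags containing vertex 11 are not connected in the tree.

A tree decomposition must satisfy three properties: every vertex lies in some bag; for every edge, both endpoints lie together in some bag; and for every vertex, the bags containing it form a connected subtree. Here bags containing vertex 11 are not connected in the tree, so the decomposition is invalid.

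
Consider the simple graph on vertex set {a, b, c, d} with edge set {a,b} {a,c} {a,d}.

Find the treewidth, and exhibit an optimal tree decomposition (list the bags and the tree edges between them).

Treewidth 1.
One such decomposition:
Bags: B1 = {a, d}  B2 = {a, c}  B3 = {a, b}
Tree: B1–B2, B1–B3

Every bag has size at most 2, so the width is 2 − 1 = 1 and tw(G) ≤ 1. Since G has at least one edge (e.g. d–a), it is not an edgeless graph, so tw(G) ≥ 1. The upper and lower bounds meet at 1, so that is the treewidth.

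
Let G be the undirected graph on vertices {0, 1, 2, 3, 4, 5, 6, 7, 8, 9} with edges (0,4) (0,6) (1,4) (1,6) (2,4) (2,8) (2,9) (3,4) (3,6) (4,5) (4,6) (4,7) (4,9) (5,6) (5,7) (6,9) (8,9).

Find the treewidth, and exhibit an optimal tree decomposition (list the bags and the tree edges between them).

Every bag has size at most 3, so the width is 3 − 1 = 2 and tw(G) ≤ 2. On the other hand G contains the 3-clique {2, 8, 9}. A clique must lie in a single bag of any decomposition, so no decomposition can have width below 2. Hence tw(G) = 2 exactly.

Treewidth 2.
One such decomposition:
Bags: B1 = {3, 4, 6}  B2 = {4, 5, 6}  B3 = {4, 6, 9}  B4 = {0, 4, 6}  B5 = {2, 4, 9}  B6 = {1, 4, 6}  B7 = {2, 8, 9}  B8 = {4, 5, 7}
Tree: B1–B2, B2–B3, B2–B4, B3–B5, B2–B6, B5–B7, B2–B8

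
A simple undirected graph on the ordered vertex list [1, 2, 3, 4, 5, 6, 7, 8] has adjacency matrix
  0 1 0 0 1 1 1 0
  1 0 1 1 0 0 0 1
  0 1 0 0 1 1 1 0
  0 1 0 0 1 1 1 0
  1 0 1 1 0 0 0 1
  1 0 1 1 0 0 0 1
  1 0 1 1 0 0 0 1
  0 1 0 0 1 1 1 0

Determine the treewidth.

4

A width-4 tree decomposition is:
Bags: B1 = {1, 2, 3, 4, 8}  B2 = {1, 3, 4, 6, 8}  B3 = {1, 3, 4, 7, 8}  B4 = {1, 3, 4, 5, 8}
Tree: B1–B2, B2–B3, B3–B4
The largest bag has 5 vertices, giving width 4; this decomposition certifies tw(G) ≤ 4. For the lower bound: the 5 vertex sets {2,8}, {3,6}, {4,7}, {1}, {5} are disjoint, each induces a connected subgraph, and every pair is joined by at least one edge of G. Contracting each set to a single vertex therefore yields K_{5} as a minor, and since treewidth is minor-monotone, tw(G) ≥ tw(K_{5}) = 4. Therefore the treewidth is 4.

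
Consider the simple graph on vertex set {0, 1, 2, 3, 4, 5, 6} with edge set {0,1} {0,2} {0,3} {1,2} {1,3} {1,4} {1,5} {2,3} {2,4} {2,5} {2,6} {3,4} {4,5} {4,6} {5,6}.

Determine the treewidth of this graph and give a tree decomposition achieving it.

Treewidth 3.
Bags: B1 = {1, 2, 3, 4}  B2 = {1, 2, 4, 5}  B3 = {0, 1, 2, 3}  B4 = {2, 4, 5, 6}
Tree: B1–B2, B1–B3, B2–B4

The largest bag has 4 vertices, giving width 3; this decomposition certifies tw(G) ≤ 3. For the lower bound, the 4 vertices {0, 1, 2, 3} are pairwise adjacent, and any tree decomposition puts a clique entirely inside one bag — forcing width ≥ 3. Combining the bounds, tw(G) = 3.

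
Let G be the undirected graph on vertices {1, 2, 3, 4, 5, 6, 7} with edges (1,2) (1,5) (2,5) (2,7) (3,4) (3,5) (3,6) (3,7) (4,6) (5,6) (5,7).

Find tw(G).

2

A width-2 tree decomposition is:
Bags: B1 = {2, 5, 7}  B2 = {1, 2, 5}  B3 = {3, 5, 7}  B4 = {3, 5, 6}  B5 = {3, 4, 6}
Tree: B1–B2, B1–B3, B3–B4, B4–B5
Every bag has size at most 3, so the width is 3 − 1 = 2 and tw(G) ≤ 2. For the lower bound, the 3 vertices {3, 4, 6} are pairwise adjacent, and any tree decomposition puts a clique entirely inside one bag — forcing width ≥ 2. Therefore the treewidth is 2.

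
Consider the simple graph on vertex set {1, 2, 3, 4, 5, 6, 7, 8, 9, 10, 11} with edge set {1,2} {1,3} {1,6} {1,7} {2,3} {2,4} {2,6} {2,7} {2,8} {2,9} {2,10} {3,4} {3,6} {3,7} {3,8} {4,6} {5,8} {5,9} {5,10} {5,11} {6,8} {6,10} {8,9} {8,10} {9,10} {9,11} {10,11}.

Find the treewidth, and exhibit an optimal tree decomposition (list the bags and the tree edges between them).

Each bag holds 4 vertices, so the decomposition has width 3, which upper-bounds the treewidth. Conversely, {2, 8, 9, 10} is a clique of size 4, and the vertices of any clique must share a bag in every tree decomposition; so some bag has ≥ 4 vertices and tw(G) ≥ 3. Combining the bounds, tw(G) = 3.

Treewidth 3.
Bags: B1 = {2, 6, 8, 10}  B2 = {2, 3, 6, 8}  B3 = {2, 8, 9, 10}  B4 = {2, 3, 4, 6}  B5 = {5, 8, 9, 10}  B6 = {1, 2, 3, 6}  B7 = {1, 2, 3, 7}  B8 = {5, 9, 10, 11}
Tree: B1–B2, B1–B3, B2–B4, B3–B5, B2–B6, B6–B7, B5–B8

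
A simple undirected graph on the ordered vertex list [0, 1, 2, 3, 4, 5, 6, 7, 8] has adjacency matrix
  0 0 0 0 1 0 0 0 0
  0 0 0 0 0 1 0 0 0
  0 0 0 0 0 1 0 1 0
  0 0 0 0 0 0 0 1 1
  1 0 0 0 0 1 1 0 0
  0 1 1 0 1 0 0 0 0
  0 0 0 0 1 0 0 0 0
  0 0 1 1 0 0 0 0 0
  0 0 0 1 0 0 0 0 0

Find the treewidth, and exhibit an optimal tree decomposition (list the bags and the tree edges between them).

Every bag has size at most 2, so the width is 2 − 1 = 1 and tw(G) ≤ 1. Since G has at least one edge (e.g. 5–1), it is not an edgeless graph, so tw(G) ≥ 1. The upper and lower bounds meet at 1, so that is the treewidth.

Treewidth 1.
One such decomposition:
Bags: B1 = {1, 5}  B2 = {2, 5}  B3 = {2, 7}  B4 = {3, 7}  B5 = {4, 5}  B6 = {4, 6}  B7 = {3, 8}  B8 = {0, 4}
Tree: B1–B2, B2–B3, B3–B4, B1–B5, B5–B6, B4–B7, B6–B8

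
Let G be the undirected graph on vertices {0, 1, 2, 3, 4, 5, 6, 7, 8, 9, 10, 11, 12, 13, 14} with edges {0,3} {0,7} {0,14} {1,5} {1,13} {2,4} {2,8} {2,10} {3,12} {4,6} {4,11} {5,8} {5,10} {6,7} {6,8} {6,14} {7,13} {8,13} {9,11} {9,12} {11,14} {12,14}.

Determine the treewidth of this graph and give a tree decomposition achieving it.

Treewidth 3.
One optimal decomposition is:
Bags: B1 = {0, 3, 9, 12}  B2 = {0, 9, 12, 14}  B3 = {0, 9, 11, 14}  B4 = {0, 7, 11, 14}  B5 = {6, 7, 11, 14}  B6 = {4, 6, 7, 11}  B7 = {4, 6, 7, 13}  B8 = {4, 6, 8, 13}  B9 = {2, 4, 8, 13}  B10 = {1, 2, 8, 13}  B11 = {1, 2, 5, 8}  B12 = {1, 2, 5, 10}
Tree: B1–B2, B2–B3, B3–B4, B4–B5, B5–B6, B6–B7, B7–B8, B8–B9, B9–B10, B10–B11, B11–B12

The largest bag has 4 vertices, giving width 3; this decomposition certifies tw(G) ≤ 3. For the lower bound: the 4 vertex sets {3,9,12}, {0}, {14}, {4,6,7,11} are disjoint, each induces a connected subgraph, and every pair is joined by at least one edge of G. Contracting each set to a single vertex therefore yields K_{4} as a minor, and since treewidth is minor-monotone, tw(G) ≥ tw(K_{4}) = 3. Combining the bounds, tw(G) = 3.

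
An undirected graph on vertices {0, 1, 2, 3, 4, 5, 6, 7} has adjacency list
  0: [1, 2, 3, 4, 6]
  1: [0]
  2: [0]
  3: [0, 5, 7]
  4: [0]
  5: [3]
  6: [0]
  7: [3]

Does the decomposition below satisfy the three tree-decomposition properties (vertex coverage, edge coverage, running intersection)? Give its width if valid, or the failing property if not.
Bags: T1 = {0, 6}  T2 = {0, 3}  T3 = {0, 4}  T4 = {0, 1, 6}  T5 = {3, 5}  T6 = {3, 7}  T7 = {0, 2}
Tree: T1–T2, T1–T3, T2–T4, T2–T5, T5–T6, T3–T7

A tree decomposition must satisfy three properties: every vertex lies in some bag; for every edge, both endpoints lie together in some bag; and for every vertex, the bags containing it form a connected subtree. Here bags containing vertex 6 are not connected in the tree, so the decomposition is invalid.

No — bags containing vertex 6 are not connected in the tree.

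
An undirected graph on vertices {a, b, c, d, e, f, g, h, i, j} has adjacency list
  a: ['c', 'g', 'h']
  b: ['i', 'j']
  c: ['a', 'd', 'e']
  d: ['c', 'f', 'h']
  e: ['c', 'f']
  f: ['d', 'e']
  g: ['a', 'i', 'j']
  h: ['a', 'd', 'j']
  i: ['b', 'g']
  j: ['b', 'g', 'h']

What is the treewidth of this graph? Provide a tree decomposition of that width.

Treewidth 2.
One such decomposition:
Bags: B1 = {b, i, j}  B2 = {g, i, j}  B3 = {g, h, j}  B4 = {a, g, h}  B5 = {a, d, h}  B6 = {a, c, d}  B7 = {c, d, f}  B8 = {c, e, f}
Tree: B1–B2, B2–B3, B3–B4, B4–B5, B5–B6, B6–B7, B7–B8

Every bag has size at most 3, so the width is 3 − 1 = 2 and tw(G) ≤ 2. For the lower bound, G contains the cycle b–i–g–j–b, so G is not a forest; only forests have treewidth ≤ 1, hence tw(G) ≥ 2. Therefore the treewidth is 2.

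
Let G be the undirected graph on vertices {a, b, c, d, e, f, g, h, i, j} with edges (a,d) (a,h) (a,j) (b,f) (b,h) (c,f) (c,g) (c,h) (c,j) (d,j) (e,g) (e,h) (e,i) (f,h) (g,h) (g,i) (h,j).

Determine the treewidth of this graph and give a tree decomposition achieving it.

Treewidth 2.
One optimal decomposition is:
Bags: B1 = {e, g, h}  B2 = {e, g, i}  B3 = {c, g, h}  B4 = {c, h, j}  B5 = {c, f, h}  B6 = {a, h, j}  B7 = {a, d, j}  B8 = {b, f, h}
Tree: B1–B2, B1–B3, B3–B4, B4–B5, B4–B6, B6–B7, B5–B8

The largest bag has 3 vertices, giving width 2; this decomposition certifies tw(G) ≤ 2. Conversely, {a, d, j} is a clique of size 3, and the vertices of any clique must share a bag in every tree decomposition; so some bag has ≥ 3 vertices and tw(G) ≥ 2. Combining the bounds, tw(G) = 2.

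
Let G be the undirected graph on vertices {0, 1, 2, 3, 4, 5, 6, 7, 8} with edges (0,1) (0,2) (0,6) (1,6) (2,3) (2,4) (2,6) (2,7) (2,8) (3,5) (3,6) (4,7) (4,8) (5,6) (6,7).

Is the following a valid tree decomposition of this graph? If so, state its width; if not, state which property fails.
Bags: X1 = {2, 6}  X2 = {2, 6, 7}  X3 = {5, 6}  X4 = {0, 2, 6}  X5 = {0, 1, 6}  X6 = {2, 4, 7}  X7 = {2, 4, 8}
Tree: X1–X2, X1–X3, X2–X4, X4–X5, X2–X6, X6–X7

No — vertex 3 appears in no bag.

A tree decomposition must satisfy three properties: every vertex lies in some bag; for every edge, both endpoints lie together in some bag; and for every vertex, the bags containing it form a connected subtree. Here vertex 3 appears in no bag, so the decomposition is invalid.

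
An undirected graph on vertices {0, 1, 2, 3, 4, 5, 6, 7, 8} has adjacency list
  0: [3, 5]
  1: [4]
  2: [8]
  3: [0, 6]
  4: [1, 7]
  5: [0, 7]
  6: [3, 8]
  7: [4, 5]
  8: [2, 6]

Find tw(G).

1

A width-1 tree decomposition is:
Bags: B1 = {2, 8}  B2 = {6, 8}  B3 = {3, 6}  B4 = {0, 3}  B5 = {0, 5}  B6 = {5, 7}  B7 = {4, 7}  B8 = {1, 4}
Tree: B1–B2, B2–B3, B3–B4, B4–B5, B5–B6, B6–B7, B7–B8
The largest bag has 2 vertices, giving width 1; this decomposition certifies tw(G) ≤ 1. G has an edge, so its treewidth is at least 1. The upper and lower bounds meet at 1, so that is the treewidth.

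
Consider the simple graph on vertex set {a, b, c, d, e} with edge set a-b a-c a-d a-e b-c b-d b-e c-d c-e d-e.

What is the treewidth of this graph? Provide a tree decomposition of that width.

Treewidth 4.
Bags: B1 = {a, b, c, d, e}
Tree: (single bag)

A single bag containing all 5 vertices is trivially a valid decomposition of width 4. On the other hand G contains the 5-clique {a, b, c, d, e}. A clique must lie in a single bag of any decomposition, so no decomposition can have width below 4. Combining the bounds, tw(G) = 4.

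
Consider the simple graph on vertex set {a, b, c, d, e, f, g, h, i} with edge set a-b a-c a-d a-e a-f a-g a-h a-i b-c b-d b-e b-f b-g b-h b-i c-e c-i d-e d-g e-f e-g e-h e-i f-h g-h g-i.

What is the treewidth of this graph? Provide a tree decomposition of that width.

The largest bag has 5 vertices, giving width 4; this decomposition certifies tw(G) ≤ 4. On the other hand G contains the 5-clique {a, b, d, e, g}. A clique must lie in a single bag of any decomposition, so no decomposition can have width below 4. Combining the bounds, tw(G) = 4.

Treewidth 4.
Bags: B1 = {a, b, e, g, h}  B2 = {a, b, e, g, i}  B3 = {a, b, c, e, i}  B4 = {a, b, d, e, g}  B5 = {a, b, e, f, h}
Tree: B1–B2, B2–B3, B1–B4, B1–B5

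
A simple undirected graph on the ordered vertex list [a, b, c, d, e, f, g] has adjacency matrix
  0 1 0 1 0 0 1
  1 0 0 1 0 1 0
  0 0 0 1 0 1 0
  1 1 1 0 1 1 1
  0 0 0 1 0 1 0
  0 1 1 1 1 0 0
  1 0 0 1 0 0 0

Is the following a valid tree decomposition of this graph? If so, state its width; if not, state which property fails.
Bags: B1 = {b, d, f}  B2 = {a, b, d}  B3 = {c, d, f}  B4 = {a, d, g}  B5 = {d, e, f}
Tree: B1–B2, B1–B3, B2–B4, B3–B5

Yes; width 2.

Checking the three conditions: (i) the bags cover all of {a, b, c, d, e, f, g}; (ii) for each edge, some bag contains both endpoints; (iii) the bags containing any fixed vertex form a subtree. All hold, so the decomposition is valid with width 3 − 1 = 2.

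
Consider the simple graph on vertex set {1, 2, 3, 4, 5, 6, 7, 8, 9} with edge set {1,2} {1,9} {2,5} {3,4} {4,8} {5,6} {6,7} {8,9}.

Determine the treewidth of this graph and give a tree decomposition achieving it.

Treewidth 1.
One such decomposition:
Bags: B1 = {3, 4}  B2 = {4, 8}  B3 = {8, 9}  B4 = {1, 9}  B5 = {1, 2}  B6 = {2, 5}  B7 = {5, 6}  B8 = {6, 7}
Tree: B1–B2, B2–B3, B3–B4, B4–B5, B5–B6, B6–B7, B7–B8

The largest bag has 2 vertices, giving width 1; this decomposition certifies tw(G) ≤ 1. Since G has at least one edge (e.g. 3–4), it is not an edgeless graph, so tw(G) ≥ 1. Hence tw(G) = 1 exactly.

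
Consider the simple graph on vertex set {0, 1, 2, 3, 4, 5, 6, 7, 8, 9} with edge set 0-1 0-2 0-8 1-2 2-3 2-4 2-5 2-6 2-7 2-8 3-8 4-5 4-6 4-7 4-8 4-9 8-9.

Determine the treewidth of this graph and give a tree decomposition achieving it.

Every bag has size at most 3, so the width is 3 − 1 = 2 and tw(G) ≤ 2. For the lower bound, the 3 vertices {4, 8, 9} are pairwise adjacent, and any tree decomposition puts a clique entirely inside one bag — forcing width ≥ 2. Combining the bounds, tw(G) = 2.

Treewidth 2.
One such decomposition:
Bags: B1 = {2, 4, 8}  B2 = {2, 3, 8}  B3 = {0, 2, 8}  B4 = {4, 8, 9}  B5 = {2, 4, 7}  B6 = {2, 4, 6}  B7 = {2, 4, 5}  B8 = {0, 1, 2}
Tree: B1–B2, B1–B3, B1–B4, B1–B5, B5–B6, B6–B7, B3–B8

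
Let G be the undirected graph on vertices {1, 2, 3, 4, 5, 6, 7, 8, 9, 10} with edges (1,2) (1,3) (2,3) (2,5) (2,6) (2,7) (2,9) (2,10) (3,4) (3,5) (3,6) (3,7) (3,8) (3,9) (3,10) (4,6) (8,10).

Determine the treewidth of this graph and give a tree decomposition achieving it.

Treewidth 2.
One optimal decomposition is:
Bags: B1 = {3, 4, 6}  B2 = {2, 3, 6}  B3 = {2, 3, 7}  B4 = {2, 3, 5}  B5 = {2, 3, 9}  B6 = {2, 3, 10}  B7 = {3, 8, 10}  B8 = {1, 2, 3}
Tree: B1–B2, B2–B3, B2–B4, B4–B5, B3–B6, B6–B7, B6–B8

The largest bag has 3 vertices, giving width 2; this decomposition certifies tw(G) ≤ 2. Conversely, {3, 8, 10} is a clique of size 3, and the vertices of any clique must share a bag in every tree decomposition; so some bag has ≥ 3 vertices and tw(G) ≥ 2. Therefore the treewidth is 2.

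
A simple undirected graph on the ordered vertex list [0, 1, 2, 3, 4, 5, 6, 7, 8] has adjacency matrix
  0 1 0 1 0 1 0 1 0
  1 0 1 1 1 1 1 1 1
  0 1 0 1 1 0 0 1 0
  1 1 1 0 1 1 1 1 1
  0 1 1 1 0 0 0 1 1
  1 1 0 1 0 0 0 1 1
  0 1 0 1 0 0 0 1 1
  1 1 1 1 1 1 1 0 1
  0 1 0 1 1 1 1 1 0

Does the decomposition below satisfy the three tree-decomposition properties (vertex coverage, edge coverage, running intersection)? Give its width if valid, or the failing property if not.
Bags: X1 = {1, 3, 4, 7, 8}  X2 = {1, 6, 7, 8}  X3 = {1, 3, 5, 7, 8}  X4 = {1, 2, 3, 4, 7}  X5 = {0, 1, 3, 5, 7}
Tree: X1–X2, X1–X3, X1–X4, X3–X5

A tree decomposition must satisfy three properties: every vertex lies in some bag; for every edge, both endpoints lie together in some bag; and for every vertex, the bags containing it form a connected subtree. Here edge (3,6) lies in no bag, so the decomposition is invalid.

No — edge (3,6) lies in no bag.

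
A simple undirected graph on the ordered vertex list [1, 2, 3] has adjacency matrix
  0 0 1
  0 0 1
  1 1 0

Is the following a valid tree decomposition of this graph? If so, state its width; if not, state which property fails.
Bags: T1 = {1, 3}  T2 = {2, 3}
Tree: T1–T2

Every vertex of G appears in some bag (union = {1, 2, 3}); every edge is covered by a bag; and for each vertex v the set of bags containing v is connected in the bag tree. The decomposition is therefore valid. The largest bag has 2 vertices, so the width is 1.

Yes; width 1.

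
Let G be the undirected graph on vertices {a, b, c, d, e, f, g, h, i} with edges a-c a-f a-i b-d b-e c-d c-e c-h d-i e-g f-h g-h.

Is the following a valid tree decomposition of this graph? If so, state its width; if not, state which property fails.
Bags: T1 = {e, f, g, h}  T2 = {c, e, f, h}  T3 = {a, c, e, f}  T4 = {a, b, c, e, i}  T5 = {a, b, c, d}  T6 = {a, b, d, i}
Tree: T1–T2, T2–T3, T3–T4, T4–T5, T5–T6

A tree decomposition must satisfy three properties: every vertex lies in some bag; for every edge, both endpoints lie together in some bag; and for every vertex, the bags containing it form a connected subtree. Here bags containing vertex i are not connected in the tree, so the decomposition is invalid.

No — bags containing vertex i are not connected in the tree.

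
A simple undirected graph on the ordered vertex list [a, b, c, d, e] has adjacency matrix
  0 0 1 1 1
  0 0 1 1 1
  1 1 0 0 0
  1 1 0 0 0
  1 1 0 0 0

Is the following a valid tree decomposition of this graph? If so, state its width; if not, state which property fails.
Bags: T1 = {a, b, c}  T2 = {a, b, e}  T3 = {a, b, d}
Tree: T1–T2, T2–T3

Every vertex of G appears in some bag (union = {a, b, c, d, e}); every edge is covered by a bag; and for each vertex v the set of bags containing v is connected in the bag tree. The decomposition is therefore valid. The largest bag has 3 vertices, so the width is 2.

Yes; width 2.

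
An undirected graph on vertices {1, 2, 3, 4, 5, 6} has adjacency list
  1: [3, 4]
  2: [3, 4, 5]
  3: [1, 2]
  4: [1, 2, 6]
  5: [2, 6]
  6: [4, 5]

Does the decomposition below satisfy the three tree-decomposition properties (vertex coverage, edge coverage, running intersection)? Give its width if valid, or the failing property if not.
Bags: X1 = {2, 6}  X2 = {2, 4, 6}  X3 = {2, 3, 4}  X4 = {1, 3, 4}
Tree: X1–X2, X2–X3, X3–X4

No — vertex 5 appears in no bag.

A tree decomposition must satisfy three properties: every vertex lies in some bag; for every edge, both endpoints lie together in some bag; and for every vertex, the bags containing it form a connected subtree. Here vertex 5 appears in no bag, so the decomposition is invalid.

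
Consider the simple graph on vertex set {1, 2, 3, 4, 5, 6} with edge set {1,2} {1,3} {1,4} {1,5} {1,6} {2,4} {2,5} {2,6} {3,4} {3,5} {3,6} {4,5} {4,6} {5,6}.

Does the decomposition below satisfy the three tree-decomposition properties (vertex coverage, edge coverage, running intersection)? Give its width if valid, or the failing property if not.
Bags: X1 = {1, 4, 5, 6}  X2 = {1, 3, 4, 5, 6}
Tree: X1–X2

A tree decomposition must satisfy three properties: every vertex lies in some bag; for every edge, both endpoints lie together in some bag; and for every vertex, the bags containing it form a connected subtree. Here vertex 2 appears in no bag, so the decomposition is invalid.

No — vertex 2 appears in no bag.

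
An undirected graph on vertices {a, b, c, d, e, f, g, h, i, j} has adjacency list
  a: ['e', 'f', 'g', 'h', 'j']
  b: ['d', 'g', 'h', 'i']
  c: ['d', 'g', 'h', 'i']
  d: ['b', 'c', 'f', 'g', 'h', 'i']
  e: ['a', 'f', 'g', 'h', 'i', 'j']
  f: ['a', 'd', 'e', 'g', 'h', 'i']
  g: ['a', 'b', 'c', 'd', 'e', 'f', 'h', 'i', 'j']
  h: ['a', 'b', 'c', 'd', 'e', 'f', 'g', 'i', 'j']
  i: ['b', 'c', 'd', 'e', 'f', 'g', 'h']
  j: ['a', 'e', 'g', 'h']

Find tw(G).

A width-4 tree decomposition is:
Bags: B1 = {d, f, g, h, i}  B2 = {e, f, g, h, i}  B3 = {a, e, f, g, h}  B4 = {c, d, g, h, i}  B5 = {a, e, g, h, j}  B6 = {b, d, g, h, i}
Tree: B1–B2, B2–B3, B1–B4, B3–B5, B4–B6
Each bag holds 5 vertices, so the decomposition has width 4, which upper-bounds the treewidth. On the other hand G contains the 5-clique {a, e, g, h, j}. A clique must lie in a single bag of any decomposition, so no decomposition can have width below 4. Therefore the treewidth is 4.

4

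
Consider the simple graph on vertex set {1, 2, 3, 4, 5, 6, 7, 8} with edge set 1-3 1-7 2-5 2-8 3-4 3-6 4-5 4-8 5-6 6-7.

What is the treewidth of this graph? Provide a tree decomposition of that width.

Treewidth 2.
One such decomposition:
Bags: B1 = {2, 5, 8}  B2 = {4, 5, 8}  B3 = {4, 5, 6}  B4 = {3, 4, 6}  B5 = {3, 6, 7}  B6 = {1, 3, 7}
Tree: B1–B2, B2–B3, B3–B4, B4–B5, B5–B6

The largest bag has 3 vertices, giving width 2; this decomposition certifies tw(G) ≤ 2. Since 2–8–4–5–2 is a cycle in G, G is not acyclic. Forests are exactly the graphs of treewidth ≤ 1, so tw(G) ≥ 2. Therefore the treewidth is 2.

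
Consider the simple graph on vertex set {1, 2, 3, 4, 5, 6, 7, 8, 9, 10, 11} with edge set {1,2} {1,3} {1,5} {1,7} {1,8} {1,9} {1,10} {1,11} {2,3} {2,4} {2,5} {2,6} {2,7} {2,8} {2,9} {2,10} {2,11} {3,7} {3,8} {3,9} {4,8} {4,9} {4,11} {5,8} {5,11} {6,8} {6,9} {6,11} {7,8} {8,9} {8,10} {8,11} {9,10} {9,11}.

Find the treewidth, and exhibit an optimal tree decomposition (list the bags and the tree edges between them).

Treewidth 4.
One such decomposition:
Bags: B1 = {2, 6, 8, 9, 11}  B2 = {1, 2, 8, 9, 11}  B3 = {1, 2, 3, 8, 9}  B4 = {1, 2, 3, 7, 8}  B5 = {2, 4, 8, 9, 11}  B6 = {1, 2, 8, 9, 10}  B7 = {1, 2, 5, 8, 11}
Tree: B1–B2, B2–B3, B3–B4, B2–B5, B2–B6, B2–B7

Each bag holds 5 vertices, so the decomposition has width 4, which upper-bounds the treewidth. On the other hand G contains the 5-clique {1, 2, 3, 8, 9}. A clique must lie in a single bag of any decomposition, so no decomposition can have width below 4. The upper and lower bounds meet at 4, so that is the treewidth.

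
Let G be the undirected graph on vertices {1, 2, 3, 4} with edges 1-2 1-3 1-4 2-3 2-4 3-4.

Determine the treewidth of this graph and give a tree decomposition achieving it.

With just one bag of size 4, the width is 4 − 1 = 3, so tw(G) ≤ 3. Conversely, {1, 2, 3, 4} is a clique of size 4, and the vertices of any clique must share a bag in every tree decomposition; so some bag has ≥ 4 vertices and tw(G) ≥ 3. Hence tw(G) = 3 exactly.

Treewidth 3.
One optimal decomposition is:
Bags: B1 = {1, 2, 3, 4}
Tree: (single bag)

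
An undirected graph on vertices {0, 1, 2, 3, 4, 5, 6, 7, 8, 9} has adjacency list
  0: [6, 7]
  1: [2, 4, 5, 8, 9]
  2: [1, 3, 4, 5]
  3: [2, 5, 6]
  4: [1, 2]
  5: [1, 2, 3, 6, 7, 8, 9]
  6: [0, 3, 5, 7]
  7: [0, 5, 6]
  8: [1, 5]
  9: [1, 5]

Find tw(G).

2

A width-2 tree decomposition is:
Bags: B1 = {3, 5, 6}  B2 = {2, 3, 5}  B3 = {1, 2, 5}  B4 = {5, 6, 7}  B5 = {1, 5, 9}  B6 = {1, 2, 4}  B7 = {0, 6, 7}  B8 = {1, 5, 8}
Tree: B1–B2, B2–B3, B1–B4, B3–B5, B3–B6, B4–B7, B5–B8
The largest bag has 3 vertices, giving width 2; this decomposition certifies tw(G) ≤ 2. Conversely, {0, 6, 7} is a clique of size 3, and the vertices of any clique must share a bag in every tree decomposition; so some bag has ≥ 3 vertices and tw(G) ≥ 2. The upper and lower bounds meet at 2, so that is the treewidth.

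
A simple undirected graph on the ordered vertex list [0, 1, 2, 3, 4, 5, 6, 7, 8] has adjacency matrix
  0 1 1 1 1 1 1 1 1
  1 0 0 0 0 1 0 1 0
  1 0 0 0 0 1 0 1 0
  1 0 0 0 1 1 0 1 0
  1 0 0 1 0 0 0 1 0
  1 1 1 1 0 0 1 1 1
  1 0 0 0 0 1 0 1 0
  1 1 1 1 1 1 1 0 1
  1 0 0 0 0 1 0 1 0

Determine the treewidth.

3

A width-3 tree decomposition is:
Bags: B1 = {0, 3, 5, 7}  B2 = {0, 1, 5, 7}  B3 = {0, 5, 6, 7}  B4 = {0, 2, 5, 7}  B5 = {0, 5, 7, 8}  B6 = {0, 3, 4, 7}
Tree: B1–B2, B1–B3, B1–B4, B4–B5, B1–B6
Every bag has size at most 4, so the width is 4 − 1 = 3 and tw(G) ≤ 3. On the other hand G contains the 4-clique {0, 3, 4, 7}. A clique must lie in a single bag of any decomposition, so no decomposition can have width below 3. The upper and lower bounds meet at 3, so that is the treewidth.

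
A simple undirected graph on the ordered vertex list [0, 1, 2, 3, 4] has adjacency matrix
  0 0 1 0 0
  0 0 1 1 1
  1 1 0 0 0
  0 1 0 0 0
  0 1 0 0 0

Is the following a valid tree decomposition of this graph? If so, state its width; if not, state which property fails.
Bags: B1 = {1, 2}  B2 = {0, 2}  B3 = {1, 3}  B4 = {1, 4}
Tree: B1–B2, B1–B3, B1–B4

Yes; width 1.

Every vertex of G appears in some bag (union = {0, 1, 2, 3, 4}); every edge is covered by a bag; and for each vertex v the set of bags containing v is connected in the bag tree. The decomposition is therefore valid. The largest bag has 2 vertices, so the width is 1.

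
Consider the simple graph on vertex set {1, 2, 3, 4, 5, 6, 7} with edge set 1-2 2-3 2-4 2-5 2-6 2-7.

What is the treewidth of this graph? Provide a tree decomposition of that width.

Each bag holds 2 vertices, so the decomposition has width 1, which upper-bounds the treewidth. Any graph with an edge has treewidth ≥ 1, and G has the edge 2–7. The upper and lower bounds meet at 1, so that is the treewidth.

Treewidth 1.
One optimal decomposition is:
Bags: B1 = {2, 7}  B2 = {1, 2}  B3 = {2, 6}  B4 = {2, 4}  B5 = {2, 5}  B6 = {2, 3}
Tree: B1–B2, B2–B3, B2–B4, B3–B5, B4–B6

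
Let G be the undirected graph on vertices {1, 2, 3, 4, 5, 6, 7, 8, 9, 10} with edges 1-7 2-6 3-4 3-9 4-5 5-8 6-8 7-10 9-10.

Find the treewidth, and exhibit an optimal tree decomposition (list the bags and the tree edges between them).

Treewidth 1.
One such decomposition:
Bags: B1 = {2, 6}  B2 = {6, 8}  B3 = {5, 8}  B4 = {4, 5}  B5 = {3, 4}  B6 = {3, 9}  B7 = {9, 10}  B8 = {7, 10}  B9 = {1, 7}
Tree: B1–B2, B2–B3, B3–B4, B4–B5, B5–B6, B6–B7, B7–B8, B8–B9

Every bag has size at most 2, so the width is 2 − 1 = 1 and tw(G) ≤ 1. Since G has at least one edge (e.g. 2–6), it is not an edgeless graph, so tw(G) ≥ 1. Combining the bounds, tw(G) = 1.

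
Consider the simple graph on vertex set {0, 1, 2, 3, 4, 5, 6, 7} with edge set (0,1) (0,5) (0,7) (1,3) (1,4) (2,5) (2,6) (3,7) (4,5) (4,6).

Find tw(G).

A width-2 tree decomposition is:
Bags: B1 = {2, 5, 6}  B2 = {4, 5, 6}  B3 = {0, 4, 5}  B4 = {0, 1, 4}  B5 = {0, 1, 7}  B6 = {1, 3, 7}
Tree: B1–B2, B2–B3, B3–B4, B4–B5, B5–B6
Every bag has size at most 3, so the width is 3 − 1 = 2 and tw(G) ≤ 2. For the lower bound, G contains the cycle 2–6–4–5–2, so G is not a forest; only forests have treewidth ≤ 1, hence tw(G) ≥ 2. Combining the bounds, tw(G) = 2.

2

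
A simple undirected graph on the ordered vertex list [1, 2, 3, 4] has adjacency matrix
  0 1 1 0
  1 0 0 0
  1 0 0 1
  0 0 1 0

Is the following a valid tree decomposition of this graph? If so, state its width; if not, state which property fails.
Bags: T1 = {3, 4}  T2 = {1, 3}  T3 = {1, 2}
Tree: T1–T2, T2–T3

Checking the three conditions: (i) the bags cover all of {1, 2, 3, 4}; (ii) for each edge, some bag contains both endpoints; (iii) the bags containing any fixed vertex form a subtree. All hold, so the decomposition is valid with width 2 − 1 = 1.

Yes; width 1.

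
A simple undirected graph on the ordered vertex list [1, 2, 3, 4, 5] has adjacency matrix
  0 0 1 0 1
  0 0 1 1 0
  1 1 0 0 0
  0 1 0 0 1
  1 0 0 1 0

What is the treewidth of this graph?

A width-2 tree decomposition is:
Bags: B1 = {1, 3, 5}  B2 = {3, 4, 5}  B3 = {2, 3, 4}
Tree: B1–B2, B2–B3
Each bag holds 3 vertices, so the decomposition has width 2, which upper-bounds the treewidth. The edges 3–1–5–4–2–3 form a cycle, so G is not a tree and its treewidth is at least 2. The upper and lower bounds meet at 2, so that is the treewidth.

2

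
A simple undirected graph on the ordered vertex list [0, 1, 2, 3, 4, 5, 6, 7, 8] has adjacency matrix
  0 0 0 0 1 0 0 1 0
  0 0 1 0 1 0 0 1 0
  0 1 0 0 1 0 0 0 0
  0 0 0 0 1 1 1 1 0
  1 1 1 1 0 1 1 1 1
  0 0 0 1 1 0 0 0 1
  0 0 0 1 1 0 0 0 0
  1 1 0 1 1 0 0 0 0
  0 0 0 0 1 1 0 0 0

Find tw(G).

A width-2 tree decomposition is:
Bags: B1 = {3, 4, 5}  B2 = {3, 4, 6}  B3 = {3, 4, 7}  B4 = {1, 4, 7}  B5 = {0, 4, 7}  B6 = {1, 2, 4}  B7 = {4, 5, 8}
Tree: B1–B2, B1–B3, B3–B4, B3–B5, B4–B6, B1–B7
Each bag holds 3 vertices, so the decomposition has width 2, which upper-bounds the treewidth. Conversely, {0, 4, 7} is a clique of size 3, and the vertices of any clique must share a bag in every tree decomposition; so some bag has ≥ 3 vertices and tw(G) ≥ 2. Combining the bounds, tw(G) = 2.

2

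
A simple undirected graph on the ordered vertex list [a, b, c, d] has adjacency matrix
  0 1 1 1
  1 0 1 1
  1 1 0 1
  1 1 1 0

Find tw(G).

A width-3 tree decomposition is:
Bags: B1 = {a, b, c, d}
Tree: (single bag)
A single bag containing all 4 vertices is trivially a valid decomposition of width 3. For the lower bound, the 4 vertices {a, b, c, d} are pairwise adjacent, and any tree decomposition puts a clique entirely inside one bag — forcing width ≥ 3. Hence tw(G) = 3 exactly.

3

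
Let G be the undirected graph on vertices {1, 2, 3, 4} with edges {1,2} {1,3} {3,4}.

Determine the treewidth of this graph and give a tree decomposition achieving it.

Every bag has size at most 2, so the width is 2 − 1 = 1 and tw(G) ≤ 1. Since G has at least one edge (e.g. 2–1), it is not an edgeless graph, so tw(G) ≥ 1. Hence tw(G) = 1 exactly.

Treewidth 1.
One optimal decomposition is:
Bags: B1 = {1, 2}  B2 = {1, 3}  B3 = {3, 4}
Tree: B1–B2, B2–B3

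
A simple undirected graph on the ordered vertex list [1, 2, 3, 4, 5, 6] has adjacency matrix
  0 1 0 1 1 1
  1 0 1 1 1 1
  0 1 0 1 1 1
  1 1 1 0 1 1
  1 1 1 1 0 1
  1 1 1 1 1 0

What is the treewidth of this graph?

4

A width-4 tree decomposition is:
Bags: B1 = {2, 3, 4, 5, 6}  B2 = {1, 2, 4, 5, 6}
Tree: B1–B2
The largest bag has 5 vertices, giving width 4; this decomposition certifies tw(G) ≤ 4. Conversely, {1, 2, 4, 5, 6} is a clique of size 5, and the vertices of any clique must share a bag in every tree decomposition; so some bag has ≥ 5 vertices and tw(G) ≥ 4. Combining the bounds, tw(G) = 4.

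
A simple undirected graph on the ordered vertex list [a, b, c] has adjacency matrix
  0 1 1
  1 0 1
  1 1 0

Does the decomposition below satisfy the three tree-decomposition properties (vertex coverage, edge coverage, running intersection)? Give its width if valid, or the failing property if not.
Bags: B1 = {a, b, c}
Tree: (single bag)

Yes; width 2.

Checking the three conditions: (i) the bags cover all of {a, b, c}; (ii) for each edge, some bag contains both endpoints; (iii) the bags containing any fixed vertex form a subtree. All hold, so the decomposition is valid with width 3 − 1 = 2.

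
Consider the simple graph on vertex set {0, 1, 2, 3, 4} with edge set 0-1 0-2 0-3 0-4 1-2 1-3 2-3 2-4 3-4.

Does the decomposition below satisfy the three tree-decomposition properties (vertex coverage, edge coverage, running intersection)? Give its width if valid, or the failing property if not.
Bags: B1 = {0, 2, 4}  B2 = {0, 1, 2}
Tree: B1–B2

No — vertex 3 appears in no bag.

A tree decomposition must satisfy three properties: every vertex lies in some bag; for every edge, both endpoints lie together in some bag; and for every vertex, the bags containing it form a connected subtree. Here vertex 3 appears in no bag, so the decomposition is invalid.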